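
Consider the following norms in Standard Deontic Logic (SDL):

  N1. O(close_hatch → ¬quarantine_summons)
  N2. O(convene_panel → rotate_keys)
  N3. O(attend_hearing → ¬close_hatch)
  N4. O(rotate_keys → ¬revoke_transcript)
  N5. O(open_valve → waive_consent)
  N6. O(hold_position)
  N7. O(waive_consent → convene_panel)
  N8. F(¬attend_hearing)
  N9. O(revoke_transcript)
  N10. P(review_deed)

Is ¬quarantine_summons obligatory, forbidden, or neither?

Premise 1 is O(close_hatch → ¬quarantine_summons), but O(close_hatch) is not derivable from the premises, so it does not yield O(¬quarantine_summons).
No premise or chain of K-axiom applications forces O(¬quarantine_summons), and none forces O(quarantine_summons). So ¬quarantine_summons is neither obligatory nor forbidden under these norms.

Neither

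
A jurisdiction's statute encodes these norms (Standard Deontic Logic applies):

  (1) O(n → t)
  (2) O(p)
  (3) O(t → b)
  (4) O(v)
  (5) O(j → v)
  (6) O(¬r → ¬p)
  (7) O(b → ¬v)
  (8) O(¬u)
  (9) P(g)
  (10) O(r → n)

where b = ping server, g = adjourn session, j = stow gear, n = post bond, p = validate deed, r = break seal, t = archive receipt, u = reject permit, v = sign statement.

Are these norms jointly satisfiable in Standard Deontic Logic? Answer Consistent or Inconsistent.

Inconsistent

Premise 4 gives O(v).
Premise 7, O(b → ¬v), contraposes to O(v → ¬b); with O(v) we get O(¬b).
Premise 3, O(t → b), contraposes to O(¬b → ¬t); with O(¬b) we get O(¬t).
The contrapositive of premise 1 (O(n → t)) is O(¬t → ¬n), and O(¬t) is already established, so O(¬n).
Premise 10 is O(r → n); contrapositively O(¬n → ¬r). Since O(¬n) holds, K gives O(¬r).
Premise 6 is O(¬r → ¬p); since O(¬r), deontic closure gives O(¬p).
But premise 2 directly asserts O(p).
We now have both O(¬p) and O(p) — p is simultaneously obligatory and forbidden, violating the D-axiom.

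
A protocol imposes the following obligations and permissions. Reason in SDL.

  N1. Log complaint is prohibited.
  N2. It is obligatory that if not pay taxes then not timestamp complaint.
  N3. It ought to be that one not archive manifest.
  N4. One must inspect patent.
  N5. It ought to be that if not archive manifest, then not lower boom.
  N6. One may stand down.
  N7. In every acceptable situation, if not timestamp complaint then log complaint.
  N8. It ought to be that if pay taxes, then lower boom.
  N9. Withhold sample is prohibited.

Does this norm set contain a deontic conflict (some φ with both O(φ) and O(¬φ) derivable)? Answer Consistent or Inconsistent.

Premise 3 states O(¬archive_manifest) outright.
Applying K to premise 5 (O(¬archive_manifest → ¬lower_boom)) and O(¬archive_manifest) yields O(¬lower_boom).
Premise 8 is O(pay_taxes → lower_boom); contrapositively O(¬lower_boom → ¬pay_taxes). Since O(¬lower_boom) holds, K gives O(¬pay_taxes).
Premise 2 is O(¬pay_taxes → ¬timestamp_complaint); since O(¬pay_taxes), deontic closure gives O(¬timestamp_complaint).
Applying K to premise 7 (O(¬timestamp_complaint → log_complaint)) and O(¬timestamp_complaint) yields O(log_complaint).
Yet premise 1 is F(log_complaint), i.e. O(¬log_complaint).
We now have both O(log_complaint) and O(¬log_complaint) — log_complaint is simultaneously obligatory and forbidden, violating the D-axiom.

Inconsistent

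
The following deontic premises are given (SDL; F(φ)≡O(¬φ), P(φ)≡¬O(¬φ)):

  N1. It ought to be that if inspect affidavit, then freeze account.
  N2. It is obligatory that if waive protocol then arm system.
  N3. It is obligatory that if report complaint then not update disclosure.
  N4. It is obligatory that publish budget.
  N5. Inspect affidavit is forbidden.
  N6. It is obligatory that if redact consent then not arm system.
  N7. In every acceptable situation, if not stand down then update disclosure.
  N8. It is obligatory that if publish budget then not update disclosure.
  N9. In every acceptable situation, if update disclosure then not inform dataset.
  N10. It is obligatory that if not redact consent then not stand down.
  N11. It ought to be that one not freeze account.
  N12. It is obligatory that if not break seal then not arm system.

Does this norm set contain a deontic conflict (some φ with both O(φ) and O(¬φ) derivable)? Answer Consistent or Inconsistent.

Consistent

Premise 1 is O(inspect_affidavit → freeze_account), but O(inspect_affidavit) is not derivable from the premises, so it does not yield O(freeze_account).
So O(freeze_account) is not derivable, and the apparent clash with O(¬freeze_account) does not arise.
A world satisfying every obligation exists (e.g. arm_system=false, break_seal=false, freeze_account=false, inform_dataset=false, inspect_affidavit=false, publish_budget=true, redact_consent=true, report_complaint=false, stand_down=true, update_disclosure=false, waive_protocol=false); no atom is both obligatory and forbidden, so the set is consistent.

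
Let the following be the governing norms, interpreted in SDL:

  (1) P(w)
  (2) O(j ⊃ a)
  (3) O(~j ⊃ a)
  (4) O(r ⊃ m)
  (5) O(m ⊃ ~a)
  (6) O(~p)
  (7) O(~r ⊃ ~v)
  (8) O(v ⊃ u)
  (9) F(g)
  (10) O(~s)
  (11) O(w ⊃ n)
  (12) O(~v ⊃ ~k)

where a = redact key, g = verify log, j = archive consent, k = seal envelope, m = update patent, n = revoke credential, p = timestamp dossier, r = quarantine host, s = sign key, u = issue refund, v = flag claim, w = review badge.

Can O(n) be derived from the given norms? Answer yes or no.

Premise 11 is O(w ⊃ n), but O(w) is not derivable from the premises (the permission P(w) asserts only ~O(~w), not O(w)), so it does not yield O(n).
No other premise forces O(n). An ideal world satisfying every premise can still have n false, so O(n) is not derivable.

No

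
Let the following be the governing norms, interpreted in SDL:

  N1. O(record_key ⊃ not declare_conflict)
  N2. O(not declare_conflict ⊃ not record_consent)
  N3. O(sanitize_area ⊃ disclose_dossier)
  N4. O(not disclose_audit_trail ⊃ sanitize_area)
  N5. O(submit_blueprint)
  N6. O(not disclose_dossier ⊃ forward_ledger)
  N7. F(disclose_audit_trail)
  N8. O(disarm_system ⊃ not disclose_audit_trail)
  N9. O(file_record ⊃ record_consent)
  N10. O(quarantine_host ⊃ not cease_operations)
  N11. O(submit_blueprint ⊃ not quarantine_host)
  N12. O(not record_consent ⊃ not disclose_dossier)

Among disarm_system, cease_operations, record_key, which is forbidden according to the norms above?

Premise 7, F(disclose_audit_trail), is equivalent to O(not disclose_audit_trail).
With premise 4, O(not disclose_audit_trail ⊃ sanitize_area), the K-axiom yields O(sanitize_area).
From O(sanitize_area) and premise 3, O(sanitize_area ⊃ disclose_dossier), we obtain O(disclose_dossier).
The contrapositive of premise 12 (O(not record_consent ⊃ not disclose_dossier)) is O(disclose_dossier ⊃ record_consent), and O(disclose_dossier) is already established, so O(record_consent).
Premise 2 is O(not declare_conflict ⊃ not record_consent); contrapositively O(record_consent ⊃ declare_conflict). Since O(record_consent) holds, K gives O(declare_conflict).
Premise 1, O(record_key ⊃ not declare_conflict), contraposes to O(declare_conflict ⊃ not record_key); with O(declare_conflict) we get O(not record_key).
So O(not record_key) holds, i.e. record_key is forbidden. None of the other listed options is forbidden under the premises.

record_key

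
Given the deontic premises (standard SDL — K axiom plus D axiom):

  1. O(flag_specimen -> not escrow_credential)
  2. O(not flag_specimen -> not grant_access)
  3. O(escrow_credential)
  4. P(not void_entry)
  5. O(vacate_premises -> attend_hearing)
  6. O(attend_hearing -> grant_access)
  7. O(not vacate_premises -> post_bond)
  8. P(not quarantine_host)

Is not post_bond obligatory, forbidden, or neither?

Premise 3 gives O(escrow_credential).
The contrapositive of premise 1 (O(flag_specimen -> not escrow_credential)) is O(escrow_credential -> not flag_specimen), and O(escrow_credential) is already established, so O(not flag_specimen).
From O(not flag_specimen) and premise 2, O(not flag_specimen -> not grant_access), we obtain O(not grant_access).
Premise 6 is O(attend_hearing -> grant_access); contrapositively O(not grant_access -> not attend_hearing). Since O(not grant_access) holds, K gives O(not attend_hearing).
Premise 5 is O(vacate_premises -> attend_hearing); contrapositively O(not attend_hearing -> not vacate_premises). Since O(not attend_hearing) holds, K gives O(not vacate_premises).
From O(not vacate_premises) and premise 7, O(not vacate_premises -> post_bond), we obtain O(post_bond).
Premises 4, 8 do not contribute to this derivation.
Thus O(post_bond), which is F(not post_bond): not post_bond is forbidden.

Forbidden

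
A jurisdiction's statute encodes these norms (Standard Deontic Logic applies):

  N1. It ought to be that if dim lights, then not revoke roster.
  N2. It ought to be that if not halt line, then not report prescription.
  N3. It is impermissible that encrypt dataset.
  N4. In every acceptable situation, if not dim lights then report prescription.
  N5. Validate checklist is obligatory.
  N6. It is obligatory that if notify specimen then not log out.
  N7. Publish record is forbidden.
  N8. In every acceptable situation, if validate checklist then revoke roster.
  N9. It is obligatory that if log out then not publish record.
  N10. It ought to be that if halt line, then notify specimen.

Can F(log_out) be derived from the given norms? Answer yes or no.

Yes

Premise 5 states O(validate_checklist) outright.
With premise 8, O(validate_checklist → revoke_roster), the K-axiom yields O(revoke_roster).
The contrapositive of premise 1 (O(dim_lights → ¬revoke_roster)) is O(revoke_roster → ¬dim_lights), and O(revoke_roster) is already established, so O(¬dim_lights).
From O(¬dim_lights) and premise 4, O(¬dim_lights → report_prescription), we obtain O(report_prescription).
The contrapositive of premise 2 (O(¬halt_line → ¬report_prescription)) is O(report_prescription → halt_line), and O(report_prescription) is already established, so O(halt_line).
Applying K to premise 10 (O(halt_line → notify_specimen)) and O(halt_line) yields O(notify_specimen).
Applying K to premise 6 (O(notify_specimen → ¬log_out)) and O(notify_specimen) yields O(¬log_out).
Premises 3, 7, 9 do not contribute to this derivation.
So O(¬log_out) holds, i.e. F(log_out). The claim follows.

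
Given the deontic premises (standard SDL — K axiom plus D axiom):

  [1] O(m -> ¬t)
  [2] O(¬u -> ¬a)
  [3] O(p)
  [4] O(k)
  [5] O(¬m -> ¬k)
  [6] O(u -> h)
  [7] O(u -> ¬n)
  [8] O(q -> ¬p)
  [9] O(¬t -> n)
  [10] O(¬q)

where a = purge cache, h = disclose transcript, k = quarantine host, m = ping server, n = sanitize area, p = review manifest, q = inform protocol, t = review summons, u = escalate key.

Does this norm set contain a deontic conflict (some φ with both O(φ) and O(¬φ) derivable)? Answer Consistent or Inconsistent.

Premise 8 is O(q -> ¬p), but O(q) is not derivable from the premises, so it does not yield O(¬p).
So O(¬p) is not derivable, and the apparent clash with O(p) does not arise.
A world satisfying every obligation exists (e.g. a=false, h=false, k=true, m=true, n=true, p=true, q=false, t=false, u=false); no atom is both obligatory and forbidden, so the set is consistent.

Consistent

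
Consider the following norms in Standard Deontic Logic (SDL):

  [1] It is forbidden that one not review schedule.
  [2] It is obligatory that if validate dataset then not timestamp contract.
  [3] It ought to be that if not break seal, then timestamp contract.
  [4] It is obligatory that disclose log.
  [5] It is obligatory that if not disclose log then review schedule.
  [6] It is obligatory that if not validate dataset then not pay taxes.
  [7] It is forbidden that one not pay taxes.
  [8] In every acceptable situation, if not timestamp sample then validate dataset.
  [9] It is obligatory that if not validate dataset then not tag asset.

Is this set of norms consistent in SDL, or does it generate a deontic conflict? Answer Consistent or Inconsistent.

Consistent

Premise 5 is O(¬disclose_log → review_schedule); even if O(review_schedule) held, inferring O(¬disclose_log) would be affirming the consequent — invalid.
So O(¬disclose_log) is not derivable, and the apparent clash with O(disclose_log) does not arise.
A world satisfying every obligation exists (e.g. break_seal=true, disclose_log=true, pay_taxes=true, review_schedule=true, tag_asset=false, timestamp_contract=false, timestamp_sample=false, validate_dataset=true); no atom is both obligatory and forbidden, so the set is consistent.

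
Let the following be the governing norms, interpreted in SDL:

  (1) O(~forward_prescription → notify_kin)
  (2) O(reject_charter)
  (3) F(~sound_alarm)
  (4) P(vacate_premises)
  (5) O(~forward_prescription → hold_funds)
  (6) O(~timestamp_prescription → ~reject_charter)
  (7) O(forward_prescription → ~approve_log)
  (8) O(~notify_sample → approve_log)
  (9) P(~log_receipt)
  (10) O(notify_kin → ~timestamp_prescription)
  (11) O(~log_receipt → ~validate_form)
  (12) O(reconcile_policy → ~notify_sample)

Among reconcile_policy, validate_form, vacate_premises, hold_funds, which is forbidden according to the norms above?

Premise 2 states O(reject_charter) outright.
The contrapositive of premise 6 (O(~timestamp_prescription → ~reject_charter)) is O(reject_charter → timestamp_prescription), and O(reject_charter) is already established, so O(timestamp_prescription).
Premise 10 is O(notify_kin → ~timestamp_prescription); contrapositively O(timestamp_prescription → ~notify_kin). Since O(timestamp_prescription) holds, K gives O(~notify_kin).
Premise 1 is O(~forward_prescription → notify_kin); contrapositively O(~notify_kin → forward_prescription). Since O(~notify_kin) holds, K gives O(forward_prescription).
With premise 7, O(forward_prescription → ~approve_log), the K-axiom yields O(~approve_log).
The contrapositive of premise 8 (O(~notify_sample → approve_log)) is O(~approve_log → notify_sample), and O(~approve_log) is already established, so O(notify_sample).
The contrapositive of premise 12 (O(reconcile_policy → ~notify_sample)) is O(notify_sample → ~reconcile_policy), and O(notify_sample) is already established, so O(~reconcile_policy).
So O(~reconcile_policy) holds, i.e. reconcile_policy is forbidden. None of the other listed options is forbidden under the premises.

reconcile_policy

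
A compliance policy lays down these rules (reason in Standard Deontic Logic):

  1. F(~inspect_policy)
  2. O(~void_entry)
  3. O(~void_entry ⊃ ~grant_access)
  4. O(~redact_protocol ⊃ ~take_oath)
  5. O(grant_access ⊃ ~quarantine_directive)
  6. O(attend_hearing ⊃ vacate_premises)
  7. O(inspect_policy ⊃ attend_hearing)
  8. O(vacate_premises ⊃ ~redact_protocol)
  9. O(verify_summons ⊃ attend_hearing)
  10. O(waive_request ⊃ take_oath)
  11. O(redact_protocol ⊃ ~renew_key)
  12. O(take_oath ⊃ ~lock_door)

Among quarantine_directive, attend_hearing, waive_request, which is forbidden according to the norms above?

waive_request

F(~inspect_policy) at premise 1 means O(inspect_policy).
From O(inspect_policy) and premise 7, O(inspect_policy ⊃ attend_hearing), we obtain O(attend_hearing).
From O(attend_hearing) and premise 6, O(attend_hearing ⊃ vacate_premises), we obtain O(vacate_premises).
Applying K to premise 8 (O(vacate_premises ⊃ ~redact_protocol)) and O(vacate_premises) yields O(~redact_protocol).
Applying K to premise 4 (O(~redact_protocol ⊃ ~take_oath)) and O(~redact_protocol) yields O(~take_oath).
Premise 10 is O(waive_request ⊃ take_oath); contrapositively O(~take_oath ⊃ ~waive_request). Since O(~take_oath) holds, K gives O(~waive_request).
So O(~waive_request) holds, i.e. waive_request is forbidden. None of the other listed options is forbidden under the premises.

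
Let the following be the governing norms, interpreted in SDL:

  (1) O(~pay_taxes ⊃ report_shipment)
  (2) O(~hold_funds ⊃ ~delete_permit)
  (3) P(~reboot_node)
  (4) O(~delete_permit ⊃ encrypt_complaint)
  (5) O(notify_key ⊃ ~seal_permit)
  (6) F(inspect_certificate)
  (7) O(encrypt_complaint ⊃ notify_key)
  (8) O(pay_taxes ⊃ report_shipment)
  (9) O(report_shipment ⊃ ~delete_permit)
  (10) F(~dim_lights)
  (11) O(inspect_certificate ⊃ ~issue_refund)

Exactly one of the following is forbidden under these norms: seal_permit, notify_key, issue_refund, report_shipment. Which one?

seal_permit

Premises 1 and 8 are O(~pay_taxes ⊃ report_shipment) and O(pay_taxes ⊃ report_shipment); every ideal world satisfies ~pay_taxes or pay_taxes, so in either case report_shipment holds — hence O(report_shipment).
With premise 9, O(report_shipment ⊃ ~delete_permit), the K-axiom yields O(~delete_permit).
With premise 4, O(~delete_permit ⊃ encrypt_complaint), the K-axiom yields O(encrypt_complaint).
Premise 7 is O(encrypt_complaint ⊃ notify_key); since O(encrypt_complaint), deontic closure gives O(notify_key).
Premise 5 is O(notify_key ⊃ ~seal_permit); since O(notify_key), deontic closure gives O(~seal_permit).
So O(~seal_permit) holds, i.e. seal_permit is forbidden. None of the other listed options is forbidden under the premises.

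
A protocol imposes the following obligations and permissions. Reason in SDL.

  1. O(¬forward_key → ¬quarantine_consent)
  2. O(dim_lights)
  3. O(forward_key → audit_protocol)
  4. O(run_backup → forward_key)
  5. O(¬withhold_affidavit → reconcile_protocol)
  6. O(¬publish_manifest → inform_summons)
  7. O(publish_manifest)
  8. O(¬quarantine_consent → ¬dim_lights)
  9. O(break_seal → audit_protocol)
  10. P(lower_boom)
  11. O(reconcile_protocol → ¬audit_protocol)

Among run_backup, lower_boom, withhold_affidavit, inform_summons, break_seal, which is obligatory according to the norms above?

Premise 2 gives O(dim_lights).
Premise 8, O(¬quarantine_consent → ¬dim_lights), contraposes to O(dim_lights → quarantine_consent); with O(dim_lights) we get O(quarantine_consent).
Premise 1 is O(¬forward_key → ¬quarantine_consent); contrapositively O(quarantine_consent → forward_key). Since O(quarantine_consent) holds, K gives O(forward_key).
Premise 3 is O(forward_key → audit_protocol); since O(forward_key), deontic closure gives O(audit_protocol).
The contrapositive of premise 11 (O(reconcile_protocol → ¬audit_protocol)) is O(audit_protocol → ¬reconcile_protocol), and O(audit_protocol) is already established, so O(¬reconcile_protocol).
Premise 5 is O(¬withhold_affidavit → reconcile_protocol); contrapositively O(¬reconcile_protocol → withhold_affidavit). Since O(¬reconcile_protocol) holds, K gives O(withhold_affidavit).
So O(withhold_affidavit) holds — withhold_affidavit is obligatory. None of the other listed options is made obligatory by any chain of premises.

withhold_affidavit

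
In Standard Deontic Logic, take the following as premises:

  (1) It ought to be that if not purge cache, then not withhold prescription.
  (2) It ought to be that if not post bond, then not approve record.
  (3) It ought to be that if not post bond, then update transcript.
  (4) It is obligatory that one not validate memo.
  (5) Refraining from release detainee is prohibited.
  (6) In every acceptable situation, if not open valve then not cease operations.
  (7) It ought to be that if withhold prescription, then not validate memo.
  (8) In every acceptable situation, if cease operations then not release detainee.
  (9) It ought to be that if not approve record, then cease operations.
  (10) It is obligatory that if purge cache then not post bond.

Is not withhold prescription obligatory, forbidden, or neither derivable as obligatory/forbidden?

Obligatory

F(¬release_detainee) at premise 5 means O(release_detainee).
The contrapositive of premise 8 (O(cease_operations → ¬release_detainee)) is O(release_detainee → ¬cease_operations), and O(release_detainee) is already established, so O(¬cease_operations).
Premise 9 is O(¬approve_record → cease_operations); contrapositively O(¬cease_operations → approve_record). Since O(¬cease_operations) holds, K gives O(approve_record).
Premise 2 is O(¬post_bond → ¬approve_record); contrapositively O(approve_record → post_bond). Since O(approve_record) holds, K gives O(post_bond).
Premise 10 is O(purge_cache → ¬post_bond); contrapositively O(post_bond → ¬purge_cache). Since O(post_bond) holds, K gives O(¬purge_cache).
Applying K to premise 1 (O(¬purge_cache → ¬withhold_prescription)) and O(¬purge_cache) yields O(¬withhold_prescription).
Premises 3, 4, 6, 7 do not contribute to this derivation.
Hence ¬withhold_prescription is obligatory.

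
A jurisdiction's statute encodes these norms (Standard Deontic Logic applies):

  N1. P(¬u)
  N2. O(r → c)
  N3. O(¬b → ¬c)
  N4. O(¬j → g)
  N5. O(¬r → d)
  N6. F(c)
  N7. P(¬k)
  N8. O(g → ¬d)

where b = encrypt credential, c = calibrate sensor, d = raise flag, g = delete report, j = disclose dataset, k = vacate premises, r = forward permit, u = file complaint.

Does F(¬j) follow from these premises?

F(c) at premise 6 means O(¬c).
Premise 2 is O(r → c); contrapositively O(¬c → ¬r). Since O(¬c) holds, K gives O(¬r).
Applying K to premise 5 (O(¬r → d)) and O(¬r) yields O(d).
The contrapositive of premise 8 (O(g → ¬d)) is O(d → ¬g), and O(d) is already established, so O(¬g).
Premise 4, O(¬j → g), contraposes to O(¬g → j); with O(¬g) we get O(j).
Premises 1, 3, 7 do not contribute to this derivation.
So O(j) holds, i.e. F(¬j). The claim follows.

Yes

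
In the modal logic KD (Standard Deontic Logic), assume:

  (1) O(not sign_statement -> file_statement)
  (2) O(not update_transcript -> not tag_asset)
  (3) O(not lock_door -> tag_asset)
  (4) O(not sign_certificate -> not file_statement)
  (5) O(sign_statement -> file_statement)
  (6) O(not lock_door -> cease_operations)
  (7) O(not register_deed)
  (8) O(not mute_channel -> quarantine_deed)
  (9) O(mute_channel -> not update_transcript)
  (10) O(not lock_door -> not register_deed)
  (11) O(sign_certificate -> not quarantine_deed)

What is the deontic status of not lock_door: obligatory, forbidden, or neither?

Forbidden

Premises 1 and 5 cover both cases: O(not sign_statement -> file_statement) and O(sign_statement -> file_statement). Since not sign_statement ∨ sign_statement is a tautology, O(file_statement) follows.
The contrapositive of premise 4 (O(not sign_certificate -> not file_statement)) is O(file_statement -> sign_certificate), and O(file_statement) is already established, so O(sign_certificate).
Applying K to premise 11 (O(sign_certificate -> not quarantine_deed)) and O(sign_certificate) yields O(not quarantine_deed).
Premise 8 is O(not mute_channel -> quarantine_deed); contrapositively O(not quarantine_deed -> mute_channel). Since O(not quarantine_deed) holds, K gives O(mute_channel).
Applying K to premise 9 (O(mute_channel -> not update_transcript)) and O(mute_channel) yields O(not update_transcript).
Premise 2 is O(not update_transcript -> not tag_asset); since O(not update_transcript), deontic closure gives O(not tag_asset).
Premise 3 is O(not lock_door -> tag_asset); contrapositively O(not tag_asset -> lock_door). Since O(not tag_asset) holds, K gives O(lock_door).
Premises 6, 7, 10 do not contribute to this derivation.
Thus O(lock_door), which is F(not lock_door): not lock_door is forbidden.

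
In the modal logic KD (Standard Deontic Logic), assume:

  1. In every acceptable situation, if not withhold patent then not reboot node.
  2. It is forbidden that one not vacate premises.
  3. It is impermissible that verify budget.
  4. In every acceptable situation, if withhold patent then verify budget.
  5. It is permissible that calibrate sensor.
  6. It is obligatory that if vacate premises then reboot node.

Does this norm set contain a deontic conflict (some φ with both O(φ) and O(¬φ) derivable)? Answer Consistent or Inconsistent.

Inconsistent

Premise 2 is F(¬vacate_premises), i.e. O(vacate_premises).
From O(vacate_premises) and premise 6, O(vacate_premises → reboot_node), we obtain O(reboot_node).
Premise 1 is O(¬withhold_patent → ¬reboot_node); contrapositively O(reboot_node → withhold_patent). Since O(reboot_node) holds, K gives O(withhold_patent).
Premise 4 is O(withhold_patent → verify_budget); since O(withhold_patent), deontic closure gives O(verify_budget).
However, F(verify_budget) at premise 3 amounts to O(¬verify_budget).
We now have both O(verify_budget) and O(¬verify_budget) — verify_budget is simultaneously obligatory and forbidden, violating the D-axiom.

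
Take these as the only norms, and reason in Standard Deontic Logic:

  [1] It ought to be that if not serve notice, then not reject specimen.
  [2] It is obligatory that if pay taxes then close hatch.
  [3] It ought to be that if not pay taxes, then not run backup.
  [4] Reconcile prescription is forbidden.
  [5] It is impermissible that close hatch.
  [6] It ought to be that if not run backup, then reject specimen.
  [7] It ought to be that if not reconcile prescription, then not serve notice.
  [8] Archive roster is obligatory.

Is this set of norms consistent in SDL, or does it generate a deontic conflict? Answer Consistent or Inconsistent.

Inconsistent

F(reconcile_prescription) at premise 4 means O(¬reconcile_prescription).
Applying K to premise 7 (O(¬reconcile_prescription → ¬serve_notice)) and O(¬reconcile_prescription) yields O(¬serve_notice).
With premise 1, O(¬serve_notice → ¬reject_specimen), the K-axiom yields O(¬reject_specimen).
Premise 6, O(¬run_backup → reject_specimen), contraposes to O(¬reject_specimen → run_backup); with O(¬reject_specimen) we get O(run_backup).
Premise 3, O(¬pay_taxes → ¬run_backup), contraposes to O(run_backup → pay_taxes); with O(run_backup) we get O(pay_taxes).
From O(pay_taxes) and premise 2, O(pay_taxes → close_hatch), we obtain O(close_hatch).
Yet premise 5 is F(close_hatch), i.e. O(¬close_hatch).
We now have both O(close_hatch) and O(¬close_hatch) — close_hatch is simultaneously obligatory and forbidden, violating the D-axiom.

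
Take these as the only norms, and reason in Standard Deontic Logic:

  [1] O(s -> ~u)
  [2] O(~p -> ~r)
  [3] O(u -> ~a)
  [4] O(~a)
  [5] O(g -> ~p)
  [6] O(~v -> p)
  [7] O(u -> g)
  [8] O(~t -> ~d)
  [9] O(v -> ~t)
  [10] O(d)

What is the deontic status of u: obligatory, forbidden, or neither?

From premise 10 we have O(d).
Premise 8 is O(~t -> ~d); contrapositively O(d -> t). Since O(d) holds, K gives O(t).
Premise 9, O(v -> ~t), contraposes to O(t -> ~v); with O(t) we get O(~v).
Premise 6 is O(~v -> p); since O(~v), deontic closure gives O(p).
Premise 5, O(g -> ~p), contraposes to O(p -> ~g); with O(p) we get O(~g).
Premise 7 is O(u -> g); contrapositively O(~g -> ~u). Since O(~g) holds, K gives O(~u).
Premises 1, 2, 3, 4 do not contribute to this derivation.
Thus O(~u), which is F(u): u is forbidden.

Forbidden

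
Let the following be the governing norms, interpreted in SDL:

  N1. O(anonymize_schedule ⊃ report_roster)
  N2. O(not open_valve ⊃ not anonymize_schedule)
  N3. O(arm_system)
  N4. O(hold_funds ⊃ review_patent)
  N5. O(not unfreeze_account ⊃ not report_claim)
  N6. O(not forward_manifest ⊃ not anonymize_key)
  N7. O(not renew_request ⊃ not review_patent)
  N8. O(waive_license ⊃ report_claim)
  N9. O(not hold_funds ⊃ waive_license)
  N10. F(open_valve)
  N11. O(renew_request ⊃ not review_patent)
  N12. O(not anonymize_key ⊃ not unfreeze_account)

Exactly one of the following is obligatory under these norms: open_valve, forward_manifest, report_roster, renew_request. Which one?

Premises 7 and 11 are O(not renew_request ⊃ not review_patent) and O(renew_request ⊃ not review_patent); every ideal world satisfies not renew_request or renew_request, so in either case not review_patent holds — hence O(not review_patent).
Premise 4 is O(hold_funds ⊃ review_patent); contrapositively O(not review_patent ⊃ not hold_funds). Since O(not review_patent) holds, K gives O(not hold_funds).
With premise 9, O(not hold_funds ⊃ waive_license), the K-axiom yields O(waive_license).
Premise 8 is O(waive_license ⊃ report_claim); since O(waive_license), deontic closure gives O(report_claim).
Premise 5, O(not unfreeze_account ⊃ not report_claim), contraposes to O(report_claim ⊃ unfreeze_account); with O(report_claim) we get O(unfreeze_account).
Premise 12 is O(not anonymize_key ⊃ not unfreeze_account); contrapositively O(unfreeze_account ⊃ anonymize_key). Since O(unfreeze_account) holds, K gives O(anonymize_key).
The contrapositive of premise 6 (O(not forward_manifest ⊃ not anonymize_key)) is O(anonymize_key ⊃ forward_manifest), and O(anonymize_key) is already established, so O(forward_manifest).
So O(forward_manifest) holds — forward_manifest is obligatory. None of the other listed options is made obligatory by any chain of premises.

forward_manifest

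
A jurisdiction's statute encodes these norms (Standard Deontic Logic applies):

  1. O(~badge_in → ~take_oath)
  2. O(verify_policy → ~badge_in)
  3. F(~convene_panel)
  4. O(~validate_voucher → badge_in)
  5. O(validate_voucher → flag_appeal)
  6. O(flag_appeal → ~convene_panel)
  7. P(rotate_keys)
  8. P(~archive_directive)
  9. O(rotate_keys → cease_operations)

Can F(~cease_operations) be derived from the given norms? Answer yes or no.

No

Premise 9 is O(rotate_keys → cease_operations), but O(rotate_keys) is not derivable from the premises (the permission P(rotate_keys) asserts only ~O(~rotate_keys), not O(rotate_keys)), so it does not yield O(cease_operations).
No other premise forces O(cease_operations). An ideal world satisfying every premise can still have ~cease_operations true, so F(~cease_operations) is not derivable.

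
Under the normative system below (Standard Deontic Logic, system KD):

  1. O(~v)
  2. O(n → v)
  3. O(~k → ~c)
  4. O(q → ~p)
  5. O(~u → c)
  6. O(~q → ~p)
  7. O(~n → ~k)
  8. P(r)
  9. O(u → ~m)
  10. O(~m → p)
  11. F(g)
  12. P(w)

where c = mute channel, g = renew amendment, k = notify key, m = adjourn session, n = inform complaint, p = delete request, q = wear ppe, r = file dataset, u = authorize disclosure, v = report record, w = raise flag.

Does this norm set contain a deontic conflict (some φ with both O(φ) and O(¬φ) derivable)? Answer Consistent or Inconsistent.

Premises 6 and 4 are O(~q → ~p) and O(q → ~p); every ideal world satisfies ~q or q, so in either case ~p holds — hence O(~p).
Premise 10, O(~m → p), contraposes to O(~p → m); with O(~p) we get O(m).
Premise 9 is O(u → ~m); contrapositively O(m → ~u). Since O(m) holds, K gives O(~u).
Premise 5 is O(~u → c); since O(~u), deontic closure gives O(c).
Premise 3 is O(~k → ~c); contrapositively O(c → k). Since O(c) holds, K gives O(k).
The contrapositive of premise 7 (O(~n → ~k)) is O(k → n), and O(k) is already established, so O(n).
With premise 2, O(n → v), the K-axiom yields O(v).
But premise 1 directly asserts O(~v).
We now have both O(v) and O(~v) — v is simultaneously obligatory and forbidden, violating the D-axiom.

Inconsistent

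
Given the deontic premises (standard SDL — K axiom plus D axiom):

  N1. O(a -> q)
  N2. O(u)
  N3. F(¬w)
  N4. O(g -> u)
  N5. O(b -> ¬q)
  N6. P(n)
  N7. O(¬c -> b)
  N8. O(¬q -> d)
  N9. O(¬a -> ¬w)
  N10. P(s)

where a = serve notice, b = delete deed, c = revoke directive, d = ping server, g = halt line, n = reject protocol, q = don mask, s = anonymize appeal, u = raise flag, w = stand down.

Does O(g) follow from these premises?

No

Premise 4 is O(g -> u); even if O(u) held, inferring O(g) would be affirming the consequent — invalid.
No other premise forces O(g). An ideal world satisfying every premise can still have g false, so O(g) is not derivable.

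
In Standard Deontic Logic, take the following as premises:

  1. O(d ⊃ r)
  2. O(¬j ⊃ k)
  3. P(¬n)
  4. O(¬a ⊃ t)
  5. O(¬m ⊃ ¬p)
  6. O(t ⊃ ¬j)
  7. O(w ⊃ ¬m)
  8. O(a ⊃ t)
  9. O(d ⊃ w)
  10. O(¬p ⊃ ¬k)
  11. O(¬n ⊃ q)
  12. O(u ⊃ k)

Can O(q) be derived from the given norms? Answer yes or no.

Premise 11 is O(¬n ⊃ q), but O(¬n) is not derivable from the premises (the permission P(¬n) asserts only ¬O(n), not O(¬n)), so it does not yield O(q).
No other premise forces O(q). An ideal world satisfying every premise can still have q false, so O(q) is not derivable.

No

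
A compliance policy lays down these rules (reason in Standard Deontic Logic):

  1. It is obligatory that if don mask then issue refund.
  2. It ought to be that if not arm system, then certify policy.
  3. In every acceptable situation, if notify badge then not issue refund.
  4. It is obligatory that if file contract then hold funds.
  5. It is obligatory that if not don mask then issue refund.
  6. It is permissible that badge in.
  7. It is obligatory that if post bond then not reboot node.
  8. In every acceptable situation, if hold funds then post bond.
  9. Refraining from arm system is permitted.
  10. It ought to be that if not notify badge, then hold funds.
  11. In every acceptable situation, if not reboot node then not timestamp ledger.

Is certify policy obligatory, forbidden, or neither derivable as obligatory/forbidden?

Premise 2 is O(¬arm_system → certify_policy), but O(¬arm_system) is not derivable from the premises (the permission P(¬arm_system) asserts only ¬O(arm_system), not O(¬arm_system)), so it does not yield O(certify_policy).
No premise or chain of K-axiom applications forces O(certify_policy), and none forces O(¬certify_policy). So certify_policy is neither obligatory nor forbidden under these norms.

Neither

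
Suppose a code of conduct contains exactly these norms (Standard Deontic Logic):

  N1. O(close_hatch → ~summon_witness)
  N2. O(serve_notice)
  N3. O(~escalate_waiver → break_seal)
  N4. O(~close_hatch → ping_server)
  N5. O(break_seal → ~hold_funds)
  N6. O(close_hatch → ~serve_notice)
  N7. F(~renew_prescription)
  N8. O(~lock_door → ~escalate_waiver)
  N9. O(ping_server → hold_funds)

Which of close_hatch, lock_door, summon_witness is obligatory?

lock_door

From premise 2 we have O(serve_notice).
Premise 6 is O(close_hatch → ~serve_notice); contrapositively O(serve_notice → ~close_hatch). Since O(serve_notice) holds, K gives O(~close_hatch).
From O(~close_hatch) and premise 4, O(~close_hatch → ping_server), we obtain O(ping_server).
From O(ping_server) and premise 9, O(ping_server → hold_funds), we obtain O(hold_funds).
Premise 5 is O(break_seal → ~hold_funds); contrapositively O(hold_funds → ~break_seal). Since O(hold_funds) holds, K gives O(~break_seal).
The contrapositive of premise 3 (O(~escalate_waiver → break_seal)) is O(~break_seal → escalate_waiver), and O(~break_seal) is already established, so O(escalate_waiver).
The contrapositive of premise 8 (O(~lock_door → ~escalate_waiver)) is O(escalate_waiver → lock_door), and O(escalate_waiver) is already established, so O(lock_door).
So O(lock_door) holds — lock_door is obligatory. None of the other listed options is made obligatory by any chain of premises.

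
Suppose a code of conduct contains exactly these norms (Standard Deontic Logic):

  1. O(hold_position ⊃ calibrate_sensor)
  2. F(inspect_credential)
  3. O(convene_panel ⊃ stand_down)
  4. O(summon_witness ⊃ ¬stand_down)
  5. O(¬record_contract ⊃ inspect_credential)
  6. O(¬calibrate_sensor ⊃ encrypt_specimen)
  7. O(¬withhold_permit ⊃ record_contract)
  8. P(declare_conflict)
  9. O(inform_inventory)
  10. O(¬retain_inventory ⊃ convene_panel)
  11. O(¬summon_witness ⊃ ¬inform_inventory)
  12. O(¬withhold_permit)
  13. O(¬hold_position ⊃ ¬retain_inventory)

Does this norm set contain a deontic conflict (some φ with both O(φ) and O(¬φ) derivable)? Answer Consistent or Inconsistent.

Premise 5 is O(¬record_contract ⊃ inspect_credential), but O(¬record_contract) is not derivable from the premises, so it does not yield O(inspect_credential).
So O(inspect_credential) is not derivable, and the apparent clash with O(¬inspect_credential) does not arise.
A world satisfying every obligation exists (e.g. calibrate_sensor=true, convene_panel=false, declare_conflict=false, encrypt_specimen=false, hold_position=true, inform_inventory=true, inspect_credential=false, record_contract=true, retain_inventory=true, stand_down=false, summon_witness=true, withhold_permit=false); no atom is both obligatory and forbidden, so the set is consistent.

Consistent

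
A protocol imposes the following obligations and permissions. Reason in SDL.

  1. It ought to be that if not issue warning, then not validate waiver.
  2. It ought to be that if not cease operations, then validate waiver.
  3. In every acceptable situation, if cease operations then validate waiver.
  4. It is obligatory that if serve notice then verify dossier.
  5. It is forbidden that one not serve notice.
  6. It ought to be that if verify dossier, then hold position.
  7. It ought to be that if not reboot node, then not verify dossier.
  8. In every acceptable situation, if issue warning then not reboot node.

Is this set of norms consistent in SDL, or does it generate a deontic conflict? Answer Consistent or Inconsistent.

Premises 2 and 3 are O(¬cease_operations → validate_waiver) and O(cease_operations → validate_waiver); every ideal world satisfies ¬cease_operations or cease_operations, so in either case validate_waiver holds — hence O(validate_waiver).
Premise 1, O(¬issue_warning → ¬validate_waiver), contraposes to O(validate_waiver → issue_warning); with O(validate_waiver) we get O(issue_warning).
From O(issue_warning) and premise 8, O(issue_warning → ¬reboot_node), we obtain O(¬reboot_node).
Applying K to premise 7 (O(¬reboot_node → ¬verify_dossier)) and O(¬reboot_node) yields O(¬verify_dossier).
Premise 4 is O(serve_notice → verify_dossier); contrapositively O(¬verify_dossier → ¬serve_notice). Since O(¬verify_dossier) holds, K gives O(¬serve_notice).
However, F(¬serve_notice) at premise 5 amounts to O(serve_notice).
We now have both O(¬serve_notice) and O(serve_notice) — serve_notice is simultaneously obligatory and forbidden, violating the D-axiom.

Inconsistent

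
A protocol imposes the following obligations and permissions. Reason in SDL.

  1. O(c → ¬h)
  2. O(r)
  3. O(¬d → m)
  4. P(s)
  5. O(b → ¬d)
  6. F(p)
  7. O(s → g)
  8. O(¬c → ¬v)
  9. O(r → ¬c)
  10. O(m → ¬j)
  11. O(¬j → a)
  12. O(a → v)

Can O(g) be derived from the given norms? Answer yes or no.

Premise 7 is O(s → g), but O(s) is not derivable from the premises (the permission P(s) asserts only ¬O(¬s), not O(s)), so it does not yield O(g).
No other premise forces O(g). An ideal world satisfying every premise can still have g false, so O(g) is not derivable.

No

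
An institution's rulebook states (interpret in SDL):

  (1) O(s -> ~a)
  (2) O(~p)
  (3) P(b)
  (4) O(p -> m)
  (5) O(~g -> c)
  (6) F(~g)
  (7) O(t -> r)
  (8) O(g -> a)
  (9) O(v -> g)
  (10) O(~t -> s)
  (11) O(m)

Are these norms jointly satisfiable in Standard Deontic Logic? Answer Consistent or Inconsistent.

Consistent

Premise 4 is O(p -> m); even if O(m) held, inferring O(p) would be affirming the consequent — invalid.
So O(p) is not derivable, and the apparent clash with O(~p) does not arise.
A world satisfying every obligation exists (e.g. a=true, b=false, c=false, g=true, m=true, p=false, r=true, s=false, t=true, v=false); no atom is both obligatory and forbidden, so the set is consistent.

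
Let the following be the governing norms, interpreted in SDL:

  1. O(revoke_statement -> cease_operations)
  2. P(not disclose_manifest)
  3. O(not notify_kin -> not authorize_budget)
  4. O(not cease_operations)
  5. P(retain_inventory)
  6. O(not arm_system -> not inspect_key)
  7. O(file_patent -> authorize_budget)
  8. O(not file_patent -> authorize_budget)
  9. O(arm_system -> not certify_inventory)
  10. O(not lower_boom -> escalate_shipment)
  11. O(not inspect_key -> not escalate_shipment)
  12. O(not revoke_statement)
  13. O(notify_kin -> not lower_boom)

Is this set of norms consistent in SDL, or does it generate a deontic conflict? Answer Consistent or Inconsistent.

Consistent

Premise 1 is O(revoke_statement -> cease_operations), but O(revoke_statement) is not derivable from the premises, so it does not yield O(cease_operations).
So O(cease_operations) is not derivable, and the apparent clash with O(not cease_operations) does not arise.
A world satisfying every obligation exists (e.g. arm_system=true, authorize_budget=true, cease_operations=false, certify_inventory=false, disclose_manifest=false, escalate_shipment=true, file_patent=false, inspect_key=true, lower_boom=false, notify_kin=true, retain_inventory=false, revoke_statement=false); no atom is both obligatory and forbidden, so the set is consistent.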